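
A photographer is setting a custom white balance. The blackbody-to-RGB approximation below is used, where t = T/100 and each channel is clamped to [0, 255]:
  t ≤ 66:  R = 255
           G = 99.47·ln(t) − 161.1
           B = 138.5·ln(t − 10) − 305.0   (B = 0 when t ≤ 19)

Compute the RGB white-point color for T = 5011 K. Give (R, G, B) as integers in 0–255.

(255, 228, 206)

t = 5011/100 = 50.11; the t ≤ 66 branch applies.
R = 255 by definition for t ≤ 66.
G = 99.47·ln 50.11 − 161.1 = 99.47·3.9142 − 161.1 = 228.248.
B = 138.5·ln(50.11 − 10) − 305.0 = 138.5·ln 40.11 − 305.0 = 138.5·3.6916 − 305.0 = 206.290.
Rounded: (255, 228, 206).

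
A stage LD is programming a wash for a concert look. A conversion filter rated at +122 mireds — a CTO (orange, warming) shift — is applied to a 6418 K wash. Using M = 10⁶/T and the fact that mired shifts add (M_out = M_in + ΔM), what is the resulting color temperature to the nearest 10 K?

3600 K

M_in = 10⁶/6418 = 155.81 mireds.
M_out = 155.81 + (+122) = 277.81 mireds.
T_out = 10⁶/277.81 = 3599.6 K → 3600 K.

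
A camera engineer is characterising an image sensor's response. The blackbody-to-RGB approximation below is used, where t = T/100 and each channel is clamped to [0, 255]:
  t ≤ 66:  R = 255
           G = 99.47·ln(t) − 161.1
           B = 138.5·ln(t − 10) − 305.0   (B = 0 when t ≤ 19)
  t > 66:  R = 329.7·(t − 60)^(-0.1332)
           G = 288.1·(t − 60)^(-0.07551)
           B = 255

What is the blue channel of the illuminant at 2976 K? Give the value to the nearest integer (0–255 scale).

t = 2976/100 = 29.76; the t ≤ 66 branch applies.
B = 138.5·ln(29.76 − 10) − 305.0 = 138.5·ln 19.76 − 305.0 = 138.5·2.9837 − 305.0 = 108.237.
Rounded: 108.

108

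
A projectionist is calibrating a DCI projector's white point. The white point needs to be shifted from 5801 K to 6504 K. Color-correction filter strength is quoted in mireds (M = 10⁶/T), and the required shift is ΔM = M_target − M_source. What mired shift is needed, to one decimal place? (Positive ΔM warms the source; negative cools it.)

M_source = 10⁶/5801 = 172.384; M_target = 10⁶/6504 = 153.752.
ΔM = 153.752 − 172.384 = -18.633 → -18.6 mireds, a cooling shift.

-18.6 mireds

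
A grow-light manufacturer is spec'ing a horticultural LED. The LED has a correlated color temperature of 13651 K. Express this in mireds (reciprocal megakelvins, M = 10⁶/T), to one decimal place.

M = 10⁶ / 13651 = 73.255 → 73.3 mireds.

73.3 mireds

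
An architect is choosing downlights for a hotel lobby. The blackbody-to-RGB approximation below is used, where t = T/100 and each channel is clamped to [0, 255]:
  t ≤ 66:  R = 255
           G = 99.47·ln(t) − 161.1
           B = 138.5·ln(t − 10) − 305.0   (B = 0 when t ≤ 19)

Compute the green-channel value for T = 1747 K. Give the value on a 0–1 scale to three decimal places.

0.484

t = 1747/100 = 17.47; the t ≤ 66 branch applies.
G = 99.47·ln 17.47 − 161.1 = 99.47·2.8605 − 161.1 = 123.432.
On a 0–1 scale: 123.432/255 = 0.4840 → 0.484.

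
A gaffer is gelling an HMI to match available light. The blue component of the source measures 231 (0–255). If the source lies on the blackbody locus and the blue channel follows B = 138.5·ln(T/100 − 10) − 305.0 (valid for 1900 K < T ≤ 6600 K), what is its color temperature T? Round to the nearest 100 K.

5800 K

ln(t − 10) = (231 + 305.0) / 138.5 = 3.8700.
t − 10 = e^3.8700 = 47.944, so t = 57.944.
T = 100·t = 5794 K → 5800 K to the nearest 100 K.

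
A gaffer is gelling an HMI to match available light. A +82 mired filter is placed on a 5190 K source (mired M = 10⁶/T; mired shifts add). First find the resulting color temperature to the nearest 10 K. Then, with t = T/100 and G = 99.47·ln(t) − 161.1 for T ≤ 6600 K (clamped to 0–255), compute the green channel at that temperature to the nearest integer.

196

M_in = 10⁶/5190 = 192.68; M_out = 192.68 + (+82) = 274.68.
T_out = 10⁶/274.68 = 3640.6 K → 3640 K; t = 36.4.
G = 99.47·ln 36.4 − 161.1 = 99.47·3.5946 − 161.1 = 196.452.
Rounded: 196.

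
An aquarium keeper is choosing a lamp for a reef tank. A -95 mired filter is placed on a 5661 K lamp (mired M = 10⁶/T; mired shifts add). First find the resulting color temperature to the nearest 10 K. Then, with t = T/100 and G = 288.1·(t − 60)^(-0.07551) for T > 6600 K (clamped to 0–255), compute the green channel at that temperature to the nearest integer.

211

M_in = 10⁶/5661 = 176.65; M_out = 176.65 + (-95) = 81.65.
T_out = 10⁶/81.65 = 12247.8 K → 12250 K; t = 122.5.
G = 288.1·(122.5 − 60)^(-0.07551) = 288.1·62.5^(-0.07551) = 288.1·0.73180 = 210.832.
Rounded: 211.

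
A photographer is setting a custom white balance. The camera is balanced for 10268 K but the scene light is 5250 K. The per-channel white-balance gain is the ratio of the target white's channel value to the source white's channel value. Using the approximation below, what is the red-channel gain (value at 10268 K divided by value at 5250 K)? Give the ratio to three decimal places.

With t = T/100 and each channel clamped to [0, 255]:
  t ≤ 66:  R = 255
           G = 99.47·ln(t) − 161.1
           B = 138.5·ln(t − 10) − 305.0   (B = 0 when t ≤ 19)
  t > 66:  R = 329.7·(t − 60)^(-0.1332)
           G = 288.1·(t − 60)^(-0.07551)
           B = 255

0.784

At 5250 K (t = 52.5):
  R = 255 by definition for t ≤ 66.
At 10268 K (t = 102.68):
  R = 329.7·(102.68 − 60)^(-0.1332) = 329.7·42.68^(-0.1332) = 329.7·0.60653 = 199.974.
Gain = 199.974 / 255.000 = 0.7842 → 0.784.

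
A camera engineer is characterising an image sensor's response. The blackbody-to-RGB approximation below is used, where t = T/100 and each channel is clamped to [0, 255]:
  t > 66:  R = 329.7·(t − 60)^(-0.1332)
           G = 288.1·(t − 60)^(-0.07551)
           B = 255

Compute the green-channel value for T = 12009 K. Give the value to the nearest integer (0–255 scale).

t = 12009/100 = 120.09; the t > 66 branch applies.
G = 288.1·(120.09 − 60)^(-0.07551) = 288.1·60.09^(-0.07551) = 288.1·0.73398 = 211.459.
Rounded: 211.

211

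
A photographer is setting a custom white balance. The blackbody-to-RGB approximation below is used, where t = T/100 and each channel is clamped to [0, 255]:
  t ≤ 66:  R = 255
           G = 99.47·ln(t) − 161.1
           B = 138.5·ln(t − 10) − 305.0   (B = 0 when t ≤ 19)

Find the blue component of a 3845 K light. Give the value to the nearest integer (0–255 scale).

t = 3845/100 = 38.45; the t ≤ 66 branch applies.
B = 138.5·ln(38.45 − 10) − 305.0 = 138.5·ln 28.45 − 305.0 = 138.5·3.3481 − 305.0 = 158.719.
Rounded: 159.

159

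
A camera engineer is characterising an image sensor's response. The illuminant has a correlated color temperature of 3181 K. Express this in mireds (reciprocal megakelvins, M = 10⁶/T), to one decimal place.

M = 10⁶ / 3181 = 314.367 → 314.4 mireds.

314.4 mireds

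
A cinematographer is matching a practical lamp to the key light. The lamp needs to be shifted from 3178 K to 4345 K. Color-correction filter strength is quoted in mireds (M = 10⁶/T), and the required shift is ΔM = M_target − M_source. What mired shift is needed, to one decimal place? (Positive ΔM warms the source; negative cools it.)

-84.5 mireds

M_source = 10⁶/3178 = 314.663; M_target = 10⁶/4345 = 230.150.
ΔM = 230.150 − 314.663 = -84.514 → -84.5 mireds, a cooling shift.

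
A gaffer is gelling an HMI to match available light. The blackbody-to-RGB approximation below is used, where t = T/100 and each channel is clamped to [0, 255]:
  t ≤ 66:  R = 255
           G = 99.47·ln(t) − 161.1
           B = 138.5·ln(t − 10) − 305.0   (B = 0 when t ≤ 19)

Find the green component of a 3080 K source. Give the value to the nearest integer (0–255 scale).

t = 3080/100 = 30.8; the t ≤ 66 branch applies.
G = 99.47·ln 30.8 − 161.1 = 99.47·3.4275 − 161.1 = 179.835.
Rounded: 180.

180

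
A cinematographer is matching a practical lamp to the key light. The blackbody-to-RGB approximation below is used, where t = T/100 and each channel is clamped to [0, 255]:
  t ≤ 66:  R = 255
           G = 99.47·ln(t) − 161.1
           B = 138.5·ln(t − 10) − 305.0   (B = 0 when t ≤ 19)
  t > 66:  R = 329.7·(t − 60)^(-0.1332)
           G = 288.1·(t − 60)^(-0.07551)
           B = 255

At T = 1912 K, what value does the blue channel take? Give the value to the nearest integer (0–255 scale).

t = 1912/100 = 19.12; the t ≤ 66 branch applies.
B = 138.5·ln(19.12 − 10) − 305.0 = 138.5·ln 9.12 − 305.0 = 138.5·2.2105 − 305.0 = 1.150.
Rounded: 1.

1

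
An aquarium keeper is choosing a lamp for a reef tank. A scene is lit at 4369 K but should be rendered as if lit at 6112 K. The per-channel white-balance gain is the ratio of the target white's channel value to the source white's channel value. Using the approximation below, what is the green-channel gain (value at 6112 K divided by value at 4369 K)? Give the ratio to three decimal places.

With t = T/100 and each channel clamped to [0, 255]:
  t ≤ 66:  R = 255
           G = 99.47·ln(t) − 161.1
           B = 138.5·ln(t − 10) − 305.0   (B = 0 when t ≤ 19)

1.156

At 4369 K (t = 43.69):
  G = 99.47·ln 43.69 − 161.1 = 99.47·3.7771 − 161.1 = 214.610.
At 6112 K (t = 61.12):
  G = 99.47·ln 61.12 − 161.1 = 99.47·4.1128 − 161.1 = 248.004.
Gain = 248.004 / 214.610 = 1.1556 → 1.156.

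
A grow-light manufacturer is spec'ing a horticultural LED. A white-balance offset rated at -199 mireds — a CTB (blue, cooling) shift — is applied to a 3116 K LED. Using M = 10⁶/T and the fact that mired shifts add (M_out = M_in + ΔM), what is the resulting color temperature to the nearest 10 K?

8200 K

M_in = 10⁶/3116 = 320.92 mireds.
M_out = 320.92 + (-199) = 121.92 mireds.
T_out = 10⁶/121.92 = 8201.8 K → 8200 K.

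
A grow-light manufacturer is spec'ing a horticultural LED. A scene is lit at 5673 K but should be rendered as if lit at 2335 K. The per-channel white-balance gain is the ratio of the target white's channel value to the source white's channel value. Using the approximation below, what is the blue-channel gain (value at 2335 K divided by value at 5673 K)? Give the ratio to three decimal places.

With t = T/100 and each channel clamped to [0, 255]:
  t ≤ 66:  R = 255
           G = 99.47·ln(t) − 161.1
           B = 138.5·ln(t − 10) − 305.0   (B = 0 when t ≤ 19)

At 5673 K (t = 56.73):
  B = 138.5·ln(56.73 − 10) − 305.0 = 138.5·ln 46.73 − 305.0 = 138.5·3.8444 − 305.0 = 227.448.
At 2335 K (t = 23.35):
  B = 138.5·ln(23.35 − 10) − 305.0 = 138.5·ln 13.35 − 305.0 = 138.5·2.5915 − 305.0 = 53.925.
Gain = 53.925 / 227.448 = 0.2371 → 0.237.

0.237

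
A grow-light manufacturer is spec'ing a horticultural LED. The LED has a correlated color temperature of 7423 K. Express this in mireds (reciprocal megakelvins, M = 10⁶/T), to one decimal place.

134.7 mireds

M = 10⁶ / 7423 = 134.716 → 134.7 mireds.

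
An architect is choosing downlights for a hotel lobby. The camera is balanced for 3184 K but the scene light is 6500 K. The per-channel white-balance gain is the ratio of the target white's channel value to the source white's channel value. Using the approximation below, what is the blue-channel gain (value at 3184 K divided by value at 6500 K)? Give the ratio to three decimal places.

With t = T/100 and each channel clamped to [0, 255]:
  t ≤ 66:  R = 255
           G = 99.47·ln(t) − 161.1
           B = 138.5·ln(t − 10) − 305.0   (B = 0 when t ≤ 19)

At 6500 K (t = 65):
  B = 138.5·ln(65 − 10) − 305.0 = 138.5·ln 55 − 305.0 = 138.5·4.0073 − 305.0 = 250.016.
At 3184 K (t = 31.84):
  B = 138.5·ln(31.84 − 10) − 305.0 = 138.5·ln 21.84 − 305.0 = 138.5·3.0837 − 305.0 = 122.098.
Gain = 122.098 / 250.016 = 0.4884 → 0.488.

0.488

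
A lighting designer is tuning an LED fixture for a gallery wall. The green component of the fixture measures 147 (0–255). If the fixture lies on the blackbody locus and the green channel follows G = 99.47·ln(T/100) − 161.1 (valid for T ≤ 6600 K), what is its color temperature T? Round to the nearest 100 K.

2200 K

ln t = (147 + 161.1) / 99.47 = 3.0974.
t = e^3.0974 = 22.141.
T = 100·t = 2214 K → 2200 K to the nearest 100 K.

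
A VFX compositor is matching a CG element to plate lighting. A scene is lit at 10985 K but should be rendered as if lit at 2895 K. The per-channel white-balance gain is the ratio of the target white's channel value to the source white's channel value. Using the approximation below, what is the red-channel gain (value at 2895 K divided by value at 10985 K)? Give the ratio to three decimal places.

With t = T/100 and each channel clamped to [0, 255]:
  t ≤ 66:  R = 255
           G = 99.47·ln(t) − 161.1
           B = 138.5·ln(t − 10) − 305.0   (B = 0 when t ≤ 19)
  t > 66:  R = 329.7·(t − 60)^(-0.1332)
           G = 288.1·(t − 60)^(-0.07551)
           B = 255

1.302

At 10985 K (t = 109.85):
  R = 329.7·(109.85 − 60)^(-0.1332) = 329.7·49.85^(-0.1332) = 329.7·0.59412 = 195.880.
At 2895 K (t = 28.95):
  R = 255 by definition for t ≤ 66.
Gain = 255.000 / 195.880 = 1.3018 → 1.302.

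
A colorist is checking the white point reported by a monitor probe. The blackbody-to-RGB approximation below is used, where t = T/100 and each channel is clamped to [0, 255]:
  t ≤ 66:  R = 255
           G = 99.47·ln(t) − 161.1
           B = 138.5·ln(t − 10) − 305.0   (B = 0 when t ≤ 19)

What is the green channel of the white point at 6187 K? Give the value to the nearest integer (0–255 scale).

249

t = 6187/100 = 61.87; the t ≤ 66 branch applies.
G = 99.47·ln 61.87 − 161.1 = 99.47·4.1250 − 161.1 = 249.217.
Rounded: 249.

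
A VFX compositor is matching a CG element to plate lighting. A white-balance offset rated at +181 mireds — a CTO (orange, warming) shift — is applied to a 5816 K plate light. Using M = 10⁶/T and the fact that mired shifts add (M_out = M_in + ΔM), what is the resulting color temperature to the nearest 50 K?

2850 K

M_in = 10⁶/5816 = 171.94 mireds.
M_out = 171.94 + (+181) = 352.94 mireds.
T_out = 10⁶/352.94 = 2833.3 K → 2850 K.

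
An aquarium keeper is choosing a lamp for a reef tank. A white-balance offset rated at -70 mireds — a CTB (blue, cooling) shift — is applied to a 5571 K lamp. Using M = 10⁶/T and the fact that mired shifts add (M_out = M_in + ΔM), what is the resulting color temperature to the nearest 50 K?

9150 K

M_in = 10⁶/5571 = 179.50 mireds.
M_out = 179.50 + (-70) = 109.50 mireds.
T_out = 10⁶/109.50 = 9132.3 K → 9150 K.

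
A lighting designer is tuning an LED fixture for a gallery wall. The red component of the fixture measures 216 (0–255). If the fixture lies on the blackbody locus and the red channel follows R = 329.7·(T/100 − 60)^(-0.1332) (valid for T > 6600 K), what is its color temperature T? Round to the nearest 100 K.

(t − 60)^(-0.1332) = 216/329.7 = 0.65514.
t − 60 = 0.65514^(1/-0.1332) = 0.65514^(-7.508) = 23.926, so t = 83.926.
T = 100·t = 8393 K → 8400 K to the nearest 100 K.

8400 K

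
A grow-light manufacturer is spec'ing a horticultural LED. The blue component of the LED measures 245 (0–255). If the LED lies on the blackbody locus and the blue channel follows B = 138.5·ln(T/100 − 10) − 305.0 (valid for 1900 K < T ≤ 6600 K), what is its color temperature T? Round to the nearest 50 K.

ln(t − 10) = (245 + 305.0) / 138.5 = 3.9711.
t − 10 = e^3.9711 = 53.044, so t = 63.044.
T = 100·t = 6304 K → 6300 K to the nearest 50 K.

6300 K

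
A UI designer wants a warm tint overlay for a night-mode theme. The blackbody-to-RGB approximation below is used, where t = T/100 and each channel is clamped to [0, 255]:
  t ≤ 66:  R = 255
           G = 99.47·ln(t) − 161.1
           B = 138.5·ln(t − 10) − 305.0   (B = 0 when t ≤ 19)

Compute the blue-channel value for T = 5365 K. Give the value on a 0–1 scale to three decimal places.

t = 5365/100 = 53.65; the t ≤ 66 branch applies.
B = 138.5·ln(53.65 − 10) − 305.0 = 138.5·ln 43.65 − 305.0 = 138.5·3.7762 − 305.0 = 218.004.
On a 0–1 scale: 218.004/255 = 0.8549 → 0.855.

0.855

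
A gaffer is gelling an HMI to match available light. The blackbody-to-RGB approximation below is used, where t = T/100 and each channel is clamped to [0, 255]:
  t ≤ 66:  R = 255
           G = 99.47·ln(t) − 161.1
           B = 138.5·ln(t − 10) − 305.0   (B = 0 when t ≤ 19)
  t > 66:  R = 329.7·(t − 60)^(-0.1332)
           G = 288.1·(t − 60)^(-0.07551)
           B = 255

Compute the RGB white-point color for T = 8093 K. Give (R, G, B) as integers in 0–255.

t = 8093/100 = 80.93; the t > 66 branch applies.
R = 329.7·(80.93 − 60)^(-0.1332) = 329.7·20.93^(-0.1332) = 329.7·0.66692 = 219.883.
G = 288.1·(80.93 − 60)^(-0.07551) = 288.1·20.93^(-0.07551) = 288.1·0.79482 = 228.988.
B = 255 by definition for t > 66.
Rounded: (220, 229, 255).

(220, 229, 255)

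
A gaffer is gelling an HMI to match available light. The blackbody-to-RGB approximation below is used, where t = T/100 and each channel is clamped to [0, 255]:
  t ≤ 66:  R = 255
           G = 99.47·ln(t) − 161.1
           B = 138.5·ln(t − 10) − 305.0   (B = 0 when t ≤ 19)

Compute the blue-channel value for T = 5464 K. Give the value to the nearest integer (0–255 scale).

221

t = 5464/100 = 54.64; the t ≤ 66 branch applies.
B = 138.5·ln(54.64 − 10) − 305.0 = 138.5·ln 44.64 − 305.0 = 138.5·3.7986 − 305.0 = 221.110.
Rounded: 221.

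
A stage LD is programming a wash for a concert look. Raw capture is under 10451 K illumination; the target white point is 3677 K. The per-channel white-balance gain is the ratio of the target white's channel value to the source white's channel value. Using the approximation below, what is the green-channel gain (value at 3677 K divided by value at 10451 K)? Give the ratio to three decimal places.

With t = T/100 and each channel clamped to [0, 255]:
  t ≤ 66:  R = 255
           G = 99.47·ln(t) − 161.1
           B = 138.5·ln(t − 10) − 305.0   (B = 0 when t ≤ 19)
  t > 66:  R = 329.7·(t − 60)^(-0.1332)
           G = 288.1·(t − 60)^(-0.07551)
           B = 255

At 10451 K (t = 104.51):
  G = 288.1·(104.51 − 60)^(-0.07551) = 288.1·44.51^(-0.07551) = 288.1·0.75080 = 216.306.
At 3677 K (t = 36.77):
  G = 99.47·ln 36.77 − 161.1 = 99.47·3.6047 − 161.1 = 197.458.
Gain = 197.458 / 216.306 = 0.9129 → 0.913.

0.913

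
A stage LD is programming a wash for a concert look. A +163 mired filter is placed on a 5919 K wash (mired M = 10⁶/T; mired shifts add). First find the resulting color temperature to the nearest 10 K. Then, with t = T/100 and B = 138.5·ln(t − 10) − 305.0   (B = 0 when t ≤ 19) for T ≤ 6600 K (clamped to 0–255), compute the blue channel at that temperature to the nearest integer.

M_in = 10⁶/5919 = 168.95; M_out = 168.95 + (+163) = 331.95.
T_out = 10⁶/331.95 = 3012.5 K → 3010 K; t = 30.1.
B = 138.5·ln(30.1 − 10) − 305.0 = 138.5·ln 20.1 − 305.0 = 138.5·3.0007 − 305.0 = 110.600.
Rounded: 111.

111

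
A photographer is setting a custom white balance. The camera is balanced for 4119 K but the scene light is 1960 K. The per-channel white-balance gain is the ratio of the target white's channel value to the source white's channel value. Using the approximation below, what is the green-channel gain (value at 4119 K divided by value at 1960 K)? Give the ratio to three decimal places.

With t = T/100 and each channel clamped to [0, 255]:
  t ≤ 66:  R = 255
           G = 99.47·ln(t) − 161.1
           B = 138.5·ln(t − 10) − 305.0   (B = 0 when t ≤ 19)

At 1960 K (t = 19.6):
  G = 99.47·ln 19.6 − 161.1 = 99.47·2.9755 − 161.1 = 134.876.
At 4119 K (t = 41.19):
  G = 99.47·ln 41.19 − 161.1 = 99.47·3.7182 − 161.1 = 208.749.
Gain = 208.749 / 134.876 = 1.5477 → 1.548.

1.548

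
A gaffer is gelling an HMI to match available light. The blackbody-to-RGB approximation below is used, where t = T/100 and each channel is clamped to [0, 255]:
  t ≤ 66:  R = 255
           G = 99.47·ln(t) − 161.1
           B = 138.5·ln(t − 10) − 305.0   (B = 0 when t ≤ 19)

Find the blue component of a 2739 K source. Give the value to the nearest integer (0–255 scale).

91

t = 2739/100 = 27.39; the t ≤ 66 branch applies.
B = 138.5·ln(27.39 − 10) − 305.0 = 138.5·ln 17.39 − 305.0 = 138.5·2.8559 − 305.0 = 90.542.
Rounded: 91.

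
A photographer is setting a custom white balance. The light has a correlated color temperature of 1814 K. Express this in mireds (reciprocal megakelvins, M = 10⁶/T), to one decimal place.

M = 10⁶ / 1814 = 551.268 → 551.3 mireds.

551.3 mireds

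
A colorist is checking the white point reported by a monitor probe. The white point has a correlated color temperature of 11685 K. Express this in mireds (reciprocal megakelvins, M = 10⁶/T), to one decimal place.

M = 10⁶ / 11685 = 85.580 → 85.6 mireds.

85.6 mireds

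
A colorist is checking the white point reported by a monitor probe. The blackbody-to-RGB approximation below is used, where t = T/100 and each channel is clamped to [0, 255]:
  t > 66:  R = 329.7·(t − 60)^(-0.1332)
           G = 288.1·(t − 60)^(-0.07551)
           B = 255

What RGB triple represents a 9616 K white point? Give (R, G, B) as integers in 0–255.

(204, 220, 255)

t = 9616/100 = 96.16; the t > 66 branch applies.
R = 329.7·(96.16 − 60)^(-0.1332) = 329.7·36.16^(-0.1332) = 329.7·0.62007 = 204.439.
G = 288.1·(96.16 − 60)^(-0.07551) = 288.1·36.16^(-0.07551) = 288.1·0.76267 = 219.726.
B = 255 by definition for t > 66.
Rounded: (204, 220, 255).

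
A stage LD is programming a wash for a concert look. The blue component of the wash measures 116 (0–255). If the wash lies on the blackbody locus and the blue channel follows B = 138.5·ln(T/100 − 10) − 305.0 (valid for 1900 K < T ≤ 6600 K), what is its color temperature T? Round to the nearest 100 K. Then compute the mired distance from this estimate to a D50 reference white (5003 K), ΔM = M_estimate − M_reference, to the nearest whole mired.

ln(t − 10) = (116 + 305.0) / 138.5 = 3.0397.
t − 10 = e^3.0397 = 20.899, so t = 30.899.
T = 100·t = 3090 K → 3100 K to the nearest 100 K.
M_estimate = 10⁶/3100 = 322.58; M_reference = 10⁶/5003 = 199.88.
ΔM = 322.58 − 199.88 = 122.70 → +123 mireds.

+123 mireds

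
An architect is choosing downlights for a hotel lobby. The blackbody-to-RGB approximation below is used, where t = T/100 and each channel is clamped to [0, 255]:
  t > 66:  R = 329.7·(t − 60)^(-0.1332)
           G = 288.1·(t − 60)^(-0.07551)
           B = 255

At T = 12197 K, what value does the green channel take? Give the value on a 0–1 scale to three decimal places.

0.827

t = 12197/100 = 121.97; the t > 66 branch applies.
G = 288.1·(121.97 − 60)^(-0.07551) = 288.1·61.97^(-0.07551) = 288.1·0.73227 = 210.968.
On a 0–1 scale: 210.968/255 = 0.8273 → 0.827.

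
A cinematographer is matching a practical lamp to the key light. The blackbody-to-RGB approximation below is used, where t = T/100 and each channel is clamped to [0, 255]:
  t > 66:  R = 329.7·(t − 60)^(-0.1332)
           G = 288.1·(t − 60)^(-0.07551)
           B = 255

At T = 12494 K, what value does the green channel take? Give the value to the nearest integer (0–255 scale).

210

t = 12494/100 = 124.94; the t > 66 branch applies.
G = 288.1·(124.94 − 60)^(-0.07551) = 288.1·64.94^(-0.07551) = 288.1·0.72969 = 210.223.
Rounded: 210.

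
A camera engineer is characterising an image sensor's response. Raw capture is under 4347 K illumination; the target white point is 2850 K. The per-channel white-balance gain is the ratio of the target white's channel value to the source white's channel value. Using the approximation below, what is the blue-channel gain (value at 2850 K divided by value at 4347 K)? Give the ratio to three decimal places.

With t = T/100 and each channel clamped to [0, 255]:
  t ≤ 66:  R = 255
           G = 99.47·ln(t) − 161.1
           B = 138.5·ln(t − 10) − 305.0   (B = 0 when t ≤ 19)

At 4347 K (t = 43.47):
  B = 138.5·ln(43.47 − 10) − 305.0 = 138.5·ln 33.47 − 305.0 = 138.5·3.5106 − 305.0 = 181.225.
At 2850 K (t = 28.5):
  B = 138.5·ln(28.5 − 10) − 305.0 = 138.5·ln 18.5 − 305.0 = 138.5·2.9178 − 305.0 = 99.111.
Gain = 99.111 / 181.225 = 0.5469 → 0.547.

0.547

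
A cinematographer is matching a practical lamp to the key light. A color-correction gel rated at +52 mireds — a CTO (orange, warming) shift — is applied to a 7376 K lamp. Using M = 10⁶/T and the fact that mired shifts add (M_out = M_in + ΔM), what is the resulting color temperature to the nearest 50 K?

5350 K

M_in = 10⁶/7376 = 135.57 mireds.
M_out = 135.57 + (+52) = 187.57 mireds.
T_out = 10⁶/187.57 = 5331.2 K → 5350 K.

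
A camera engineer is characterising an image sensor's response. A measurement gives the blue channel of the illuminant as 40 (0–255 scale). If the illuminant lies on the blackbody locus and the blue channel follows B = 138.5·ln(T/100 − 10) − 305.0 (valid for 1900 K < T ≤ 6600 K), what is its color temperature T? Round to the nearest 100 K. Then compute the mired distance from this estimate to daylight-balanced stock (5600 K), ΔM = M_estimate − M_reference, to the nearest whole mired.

+276 mireds

ln(t − 10) = (40 + 305.0) / 138.5 = 2.4910.
t − 10 = e^2.4910 = 12.073, so t = 22.073.
T = 100·t = 2207 K → 2200 K to the nearest 100 K.
M_estimate = 10⁶/2200 = 454.55; M_reference = 10⁶/5600 = 178.57.
ΔM = 454.55 − 178.57 = 275.97 → +276 mireds.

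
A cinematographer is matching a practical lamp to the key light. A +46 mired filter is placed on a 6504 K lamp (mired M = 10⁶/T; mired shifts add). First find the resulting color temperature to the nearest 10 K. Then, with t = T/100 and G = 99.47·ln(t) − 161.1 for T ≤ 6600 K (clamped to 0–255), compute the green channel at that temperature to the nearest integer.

M_in = 10⁶/6504 = 153.75; M_out = 153.75 + (+46) = 199.75.
T_out = 10⁶/199.75 = 5006.2 K → 5010 K; t = 50.1.
G = 99.47·ln 50.1 − 161.1 = 99.47·3.9140 − 161.1 = 228.228.
Rounded: 228.

228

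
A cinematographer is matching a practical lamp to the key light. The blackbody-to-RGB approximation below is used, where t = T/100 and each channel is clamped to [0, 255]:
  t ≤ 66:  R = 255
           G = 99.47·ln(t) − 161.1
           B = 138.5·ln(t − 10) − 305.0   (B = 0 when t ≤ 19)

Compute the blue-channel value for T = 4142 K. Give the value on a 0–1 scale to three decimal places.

0.676

t = 4142/100 = 41.42; the t ≤ 66 branch applies.
B = 138.5·ln(41.42 − 10) − 305.0 = 138.5·ln 31.42 − 305.0 = 138.5·3.4474 − 305.0 = 172.471.
On a 0–1 scale: 172.471/255 = 0.6764 → 0.676.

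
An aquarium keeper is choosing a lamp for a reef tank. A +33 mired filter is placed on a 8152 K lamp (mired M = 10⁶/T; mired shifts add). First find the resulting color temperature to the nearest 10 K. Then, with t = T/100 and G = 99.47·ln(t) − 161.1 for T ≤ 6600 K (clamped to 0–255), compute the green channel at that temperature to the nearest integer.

253

M_in = 10⁶/8152 = 122.67; M_out = 122.67 + (+33) = 155.67.
T_out = 10⁶/155.67 = 6423.9 K → 6420 K; t = 64.2.
G = 99.47·ln 64.2 − 161.1 = 99.47·4.1620 − 161.1 = 252.894.
Rounded: 253.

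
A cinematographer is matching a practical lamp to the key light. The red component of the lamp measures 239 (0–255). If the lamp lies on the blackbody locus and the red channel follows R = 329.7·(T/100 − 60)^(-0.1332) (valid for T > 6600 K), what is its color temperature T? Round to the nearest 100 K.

(t − 60)^(-0.1332) = 239/329.7 = 0.72490.
t − 60 = 0.72490^(1/-0.1332) = 0.72490^(-7.508) = 11.193, so t = 71.193.
T = 100·t = 7119 K → 7100 K to the nearest 100 K.

7100 K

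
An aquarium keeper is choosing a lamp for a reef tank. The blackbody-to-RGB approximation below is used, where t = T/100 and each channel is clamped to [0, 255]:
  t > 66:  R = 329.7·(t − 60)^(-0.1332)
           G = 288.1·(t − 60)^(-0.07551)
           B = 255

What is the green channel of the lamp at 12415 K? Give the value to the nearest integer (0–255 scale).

t = 12415/100 = 124.15; the t > 66 branch applies.
G = 288.1·(124.15 − 60)^(-0.07551) = 288.1·64.15^(-0.07551) = 288.1·0.73036 = 210.417.
Rounded: 210.

210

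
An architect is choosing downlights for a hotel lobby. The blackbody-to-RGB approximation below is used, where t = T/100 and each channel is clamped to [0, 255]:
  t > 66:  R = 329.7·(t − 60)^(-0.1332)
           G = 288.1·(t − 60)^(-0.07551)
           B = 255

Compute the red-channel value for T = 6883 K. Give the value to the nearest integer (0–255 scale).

247

t = 6883/100 = 68.83; the t > 66 branch applies.
R = 329.7·(68.83 − 60)^(-0.1332) = 329.7·8.83^(-0.1332) = 329.7·0.74817 = 246.670.
Rounded: 247.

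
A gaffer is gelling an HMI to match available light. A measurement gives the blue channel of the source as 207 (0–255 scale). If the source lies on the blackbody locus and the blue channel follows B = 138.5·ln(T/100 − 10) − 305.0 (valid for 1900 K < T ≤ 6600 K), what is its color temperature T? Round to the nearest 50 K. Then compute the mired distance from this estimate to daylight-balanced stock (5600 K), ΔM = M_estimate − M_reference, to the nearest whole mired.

ln(t − 10) = (207 + 305.0) / 138.5 = 3.6968.
t − 10 = e^3.6968 = 40.316, so t = 50.316.
T = 100·t = 5032 K → 5050 K to the nearest 50 K.
M_estimate = 10⁶/5050 = 198.02; M_reference = 10⁶/5600 = 178.57.
ΔM = 198.02 − 178.57 = 19.45 → +19 mireds.

+19 mireds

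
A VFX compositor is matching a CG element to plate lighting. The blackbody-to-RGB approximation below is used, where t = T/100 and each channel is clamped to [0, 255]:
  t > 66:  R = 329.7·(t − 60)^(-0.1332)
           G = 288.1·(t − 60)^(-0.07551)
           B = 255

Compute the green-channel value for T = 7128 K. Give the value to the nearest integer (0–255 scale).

240

t = 7128/100 = 71.28; the t > 66 branch applies.
G = 288.1·(71.28 − 60)^(-0.07551) = 288.1·11.28^(-0.07551) = 288.1·0.83280 = 239.929.
Rounded: 240.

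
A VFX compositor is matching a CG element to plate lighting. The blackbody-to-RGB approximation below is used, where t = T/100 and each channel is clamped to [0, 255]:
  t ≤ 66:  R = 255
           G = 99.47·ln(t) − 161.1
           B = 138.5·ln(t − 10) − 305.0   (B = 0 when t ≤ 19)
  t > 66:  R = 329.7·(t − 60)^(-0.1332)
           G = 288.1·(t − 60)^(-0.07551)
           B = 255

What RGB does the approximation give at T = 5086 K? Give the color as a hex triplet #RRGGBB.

t = 5086/100 = 50.86; the t ≤ 66 branch applies.
R = 255 by definition for t ≤ 66.
G = 99.47·ln 50.86 − 161.1 = 99.47·3.9291 − 161.1 = 229.725.
B = 138.5·ln(50.86 − 10) − 305.0 = 138.5·ln 40.86 − 305.0 = 138.5·3.7102 − 305.0 = 208.856.
Rounded: (255, 230, 209).
In hex: #FFE6D1.

#FFE6D1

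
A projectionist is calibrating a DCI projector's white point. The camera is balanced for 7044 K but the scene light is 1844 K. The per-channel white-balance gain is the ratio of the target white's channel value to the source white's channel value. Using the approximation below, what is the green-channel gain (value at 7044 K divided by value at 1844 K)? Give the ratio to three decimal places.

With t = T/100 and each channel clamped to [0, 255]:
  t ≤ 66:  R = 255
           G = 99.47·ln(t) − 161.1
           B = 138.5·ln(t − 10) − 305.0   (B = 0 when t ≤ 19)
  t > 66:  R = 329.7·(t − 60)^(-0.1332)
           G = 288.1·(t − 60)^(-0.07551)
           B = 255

At 1844 K (t = 18.44):
  G = 99.47·ln 18.44 − 161.1 = 99.47·2.9145 − 161.1 = 128.808.
At 7044 K (t = 70.44):
  G = 288.1·(70.44 − 60)^(-0.07551) = 288.1·10.44^(-0.07551) = 288.1·0.83768 = 241.335.
Gain = 241.335 / 128.808 = 1.8736 → 1.874.

1.874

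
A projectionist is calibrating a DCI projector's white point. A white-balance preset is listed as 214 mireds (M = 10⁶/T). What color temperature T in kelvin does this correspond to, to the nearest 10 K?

4670 K

T = 10⁶ / 214 = 4672.90 K → 4670 K.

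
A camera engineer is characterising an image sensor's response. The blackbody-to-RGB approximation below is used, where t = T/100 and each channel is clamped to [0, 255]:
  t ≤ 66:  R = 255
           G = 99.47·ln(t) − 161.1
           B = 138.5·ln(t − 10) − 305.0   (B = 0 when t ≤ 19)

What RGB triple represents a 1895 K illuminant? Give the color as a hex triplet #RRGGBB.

t = 1895/100 = 18.95; the t ≤ 66 branch applies.
R = 255 by definition for t ≤ 66.
G = 99.47·ln 18.95 − 161.1 = 99.47·2.9418 − 161.1 = 131.521.
t = 18.95 ≤ 19, so B = 0.
Rounded: (255, 132, 0).
In hex: #FF8400.

#FF8400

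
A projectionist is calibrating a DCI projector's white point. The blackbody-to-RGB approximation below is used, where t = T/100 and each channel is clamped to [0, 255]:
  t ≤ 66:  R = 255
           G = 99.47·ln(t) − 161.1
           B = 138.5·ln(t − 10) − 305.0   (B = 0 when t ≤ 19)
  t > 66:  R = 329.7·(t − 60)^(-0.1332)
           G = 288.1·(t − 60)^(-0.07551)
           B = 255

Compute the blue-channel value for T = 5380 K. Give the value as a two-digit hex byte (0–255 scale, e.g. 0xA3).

t = 5380/100 = 53.8; the t ≤ 66 branch applies.
B = 138.5·ln(53.8 − 10) − 305.0 = 138.5·ln 43.8 − 305.0 = 138.5·3.7796 − 305.0 = 218.479.
Rounded: 218; in hex, 0xDA.

0xDA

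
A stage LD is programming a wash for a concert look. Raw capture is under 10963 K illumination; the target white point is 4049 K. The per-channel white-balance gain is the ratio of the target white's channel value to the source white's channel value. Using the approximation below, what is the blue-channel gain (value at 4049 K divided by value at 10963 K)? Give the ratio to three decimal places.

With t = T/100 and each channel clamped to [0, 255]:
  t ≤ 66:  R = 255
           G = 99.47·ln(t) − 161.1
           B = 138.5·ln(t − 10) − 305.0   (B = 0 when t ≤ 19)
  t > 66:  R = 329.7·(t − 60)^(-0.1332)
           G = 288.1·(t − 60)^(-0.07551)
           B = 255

0.660

At 10963 K (t = 109.63):
  B = 255 by definition for t > 66.
At 4049 K (t = 40.49):
  B = 138.5·ln(40.49 − 10) − 305.0 = 138.5·ln 30.49 − 305.0 = 138.5·3.4174 − 305.0 = 168.310.
Gain = 168.310 / 255.000 = 0.6600 → 0.660.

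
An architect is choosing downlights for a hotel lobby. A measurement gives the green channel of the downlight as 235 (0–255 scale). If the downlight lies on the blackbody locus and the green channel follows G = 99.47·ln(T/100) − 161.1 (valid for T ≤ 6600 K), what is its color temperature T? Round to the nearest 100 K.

5400 K

ln t = (235 + 161.1) / 99.47 = 3.9821.
t = e^3.9821 = 53.630.
T = 100·t = 5363 K → 5400 K to the nearest 100 K.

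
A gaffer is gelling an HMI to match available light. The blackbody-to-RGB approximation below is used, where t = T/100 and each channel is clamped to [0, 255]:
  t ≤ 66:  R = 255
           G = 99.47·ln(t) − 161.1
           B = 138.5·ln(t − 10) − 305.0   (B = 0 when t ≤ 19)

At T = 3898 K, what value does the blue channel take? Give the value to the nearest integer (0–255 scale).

t = 3898/100 = 38.98; the t ≤ 66 branch applies.
B = 138.5·ln(38.98 − 10) − 305.0 = 138.5·ln 28.98 − 305.0 = 138.5·3.3666 − 305.0 = 161.275.
Rounded: 161.

161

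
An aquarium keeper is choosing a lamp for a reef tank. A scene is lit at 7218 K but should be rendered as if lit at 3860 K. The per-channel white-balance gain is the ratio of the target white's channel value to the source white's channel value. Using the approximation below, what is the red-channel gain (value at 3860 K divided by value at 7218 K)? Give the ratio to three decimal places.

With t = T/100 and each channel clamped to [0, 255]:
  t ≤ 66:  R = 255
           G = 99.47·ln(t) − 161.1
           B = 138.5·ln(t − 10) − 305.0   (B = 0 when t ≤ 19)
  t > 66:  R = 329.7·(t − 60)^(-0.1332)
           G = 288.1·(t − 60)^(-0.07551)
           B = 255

At 7218 K (t = 72.18):
  R = 329.7·(72.18 − 60)^(-0.1332) = 329.7·12.18^(-0.1332) = 329.7·0.71679 = 236.326.
At 3860 K (t = 38.6):
  R = 255 by definition for t ≤ 66.
Gain = 255.000 / 236.326 = 1.0790 → 1.079.

1.079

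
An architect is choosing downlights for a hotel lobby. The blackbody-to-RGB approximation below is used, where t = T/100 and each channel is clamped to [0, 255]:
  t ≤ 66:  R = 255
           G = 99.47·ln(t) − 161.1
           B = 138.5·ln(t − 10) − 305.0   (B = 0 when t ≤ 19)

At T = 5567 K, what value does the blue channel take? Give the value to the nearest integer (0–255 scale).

t = 5567/100 = 55.67; the t ≤ 66 branch applies.
B = 138.5·ln(55.67 − 10) − 305.0 = 138.5·ln 45.67 − 305.0 = 138.5·3.8214 − 305.0 = 224.270.
Rounded: 224.

224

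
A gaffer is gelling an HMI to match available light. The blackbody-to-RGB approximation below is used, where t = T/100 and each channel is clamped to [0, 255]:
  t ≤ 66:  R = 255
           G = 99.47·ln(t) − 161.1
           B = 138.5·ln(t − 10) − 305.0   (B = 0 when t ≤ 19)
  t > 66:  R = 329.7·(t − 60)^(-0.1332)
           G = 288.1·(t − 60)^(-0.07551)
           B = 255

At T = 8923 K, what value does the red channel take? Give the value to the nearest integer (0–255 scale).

210

t = 8923/100 = 89.23; the t > 66 branch applies.
R = 329.7·(89.23 − 60)^(-0.1332) = 329.7·29.23^(-0.1332) = 329.7·0.63790 = 210.315.
Rounded: 210.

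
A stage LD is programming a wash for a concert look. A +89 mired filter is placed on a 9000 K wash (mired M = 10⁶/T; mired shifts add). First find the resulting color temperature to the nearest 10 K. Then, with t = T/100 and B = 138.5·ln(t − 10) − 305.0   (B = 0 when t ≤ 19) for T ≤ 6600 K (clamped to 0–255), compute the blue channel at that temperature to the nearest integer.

206

M_in = 10⁶/9000 = 111.11; M_out = 111.11 + (+89) = 200.11.
T_out = 10⁶/200.11 = 4997.2 K → 5000 K; t = 50.
B = 138.5·ln(50 − 10) − 305.0 = 138.5·ln 40 − 305.0 = 138.5·3.6889 − 305.0 = 205.910.
Rounded: 206.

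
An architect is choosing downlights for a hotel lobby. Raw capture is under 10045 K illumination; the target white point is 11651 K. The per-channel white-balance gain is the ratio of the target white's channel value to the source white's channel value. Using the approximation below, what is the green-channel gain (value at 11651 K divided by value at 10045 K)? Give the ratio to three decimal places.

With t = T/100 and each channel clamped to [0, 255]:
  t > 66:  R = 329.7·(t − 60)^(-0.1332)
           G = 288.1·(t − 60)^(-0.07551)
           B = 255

0.975

At 10045 K (t = 100.45):
  G = 288.1·(100.45 − 60)^(-0.07551) = 288.1·40.45^(-0.07551) = 288.1·0.75624 = 217.874.
At 11651 K (t = 116.51):
  G = 288.1·(116.51 − 60)^(-0.07551) = 288.1·56.51^(-0.07551) = 288.1·0.73739 = 212.442.
Gain = 212.442 / 217.874 = 0.9751 → 0.975.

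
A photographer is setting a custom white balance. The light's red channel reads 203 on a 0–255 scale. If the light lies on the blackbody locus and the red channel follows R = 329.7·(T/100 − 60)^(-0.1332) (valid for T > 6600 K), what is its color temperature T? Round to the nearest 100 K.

(t − 60)^(-0.1332) = 203/329.7 = 0.61571.
t − 60 = 0.61571^(1/-0.1332) = 0.61571^(-7.508) = 38.129, so t = 98.129.
T = 100·t = 9813 K → 9800 K to the nearest 100 K.

9800 K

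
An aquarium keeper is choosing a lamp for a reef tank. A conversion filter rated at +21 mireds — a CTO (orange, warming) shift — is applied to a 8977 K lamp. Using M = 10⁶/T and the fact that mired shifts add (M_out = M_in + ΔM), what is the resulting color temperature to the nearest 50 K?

7550 K

M_in = 10⁶/8977 = 111.40 mireds.
M_out = 111.40 + (+21) = 132.40 mireds.
T_out = 10⁶/132.40 = 7553.1 K → 7550 K.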